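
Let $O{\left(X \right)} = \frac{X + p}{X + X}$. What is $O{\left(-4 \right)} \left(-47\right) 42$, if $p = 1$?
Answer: $- \frac{2961}{4} \approx -740.25$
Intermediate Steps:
$O{\left(X \right)} = \frac{1 + X}{2 X}$ ($O{\left(X \right)} = \frac{X + 1}{X + X} = \frac{1 + X}{2 X}$)
$O{\left(-4 \right)} \left(-47\right) 42 = \frac{1 - 4}{2 \left(-4\right)} \left(-47\right) 42 = \frac{1}{2} \left(- \frac{1}{4}\right) \left(-3\right) \left(-47\right) 42 = \frac{3}{8} \left(-47\right) 42 = \left(- \frac{141}{8}\right) 42 = - \frac{2961}{4}$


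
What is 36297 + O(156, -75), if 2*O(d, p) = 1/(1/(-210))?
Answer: 36192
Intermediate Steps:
O(d, p) = -105 (O(d, p) = 1/(2*(1/(-210))) = 1/(2*(-1/210)) = (½)*(-210) = -105)
36297 + O(156, -75) = 36297 - 105 = 36192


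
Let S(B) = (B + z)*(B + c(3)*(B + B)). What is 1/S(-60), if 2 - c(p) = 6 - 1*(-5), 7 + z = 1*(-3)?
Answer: -1/71400 ≈ -1.4006e-5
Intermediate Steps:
z = -10 (z = -7 + 1*(-3) = -7 - 3 = -10)
c(p) = -9 (c(p) = 2 - (6 - 1*(-5)) = 2 - (6 + 5) = 2 - 1*11 = 2 - 11 = -9)
S(B) = -17*B*(-10 + B) (S(B) = (B - 10)*(B - 9*(B + B)) = (-10 + B)*(B - 18*B) = (-10 + B)*(-17*B) = -17*B*(-10 + B))
1/S(-60) = 1/(17*(-60)*(10 - 1*(-60))) = 1/(17*(-60)*(10 + 60)) = 1/(17*(-60)*70) = 1/(-71400) = -1/71400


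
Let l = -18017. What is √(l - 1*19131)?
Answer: 2*I*√9287 ≈ 192.74*I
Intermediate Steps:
√(l - 1*19131) = √(-18017 - 1*19131) = √(-18017 - 19131) = √(-37148) = 2*I*√9287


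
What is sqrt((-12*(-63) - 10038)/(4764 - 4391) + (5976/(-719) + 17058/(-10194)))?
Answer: I*sqrt(7239509830949038955)/455649713 ≈ 5.9051*I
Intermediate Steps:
sqrt((-12*(-63) - 10038)/(4764 - 4391) + (5976/(-719) + 17058/(-10194))) = sqrt((756 - 10038)/373 + (5976*(-1/719) + 17058*(-1/10194))) = sqrt(-9282*1/373 + (-5976/719 - 2843/1699)) = sqrt(-9282/373 - 12197341/1221581) = sqrt(-15888323035/455649713) = I*sqrt(7239509830949038955)/455649713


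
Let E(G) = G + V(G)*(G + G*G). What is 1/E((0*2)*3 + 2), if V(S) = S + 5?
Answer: 1/44 ≈ 0.022727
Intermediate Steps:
V(S) = 5 + S
E(G) = G + (5 + G)*(G + G**2) (E(G) = G + (5 + G)*(G + G*G) = G + (5 + G)*(G + G**2))
1/E((0*2)*3 + 2) = 1/(((0*2)*3 + 2)*(6 + ((0*2)*3 + 2) + ((0*2)*3 + 2)*(5 + ((0*2)*3 + 2)))) = 1/((0*3 + 2)*(6 + (0*3 + 2) + (0*3 + 2)*(5 + (0*3 + 2)))) = 1/((0 + 2)*(6 + (0 + 2) + (0 + 2)*(5 + (0 + 2)))) = 1/(2*(6 + 2 + 2*(5 + 2))) = 1/(2*(6 + 2 + 2*7)) = 1/(2*(6 + 2 + 14)) = 1/(2*22) = 1/44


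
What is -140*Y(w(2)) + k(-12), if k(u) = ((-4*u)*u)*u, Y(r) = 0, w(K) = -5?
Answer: 6912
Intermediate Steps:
k(u) = -4*u³ (k(u) = (-4*u²)*u = -4*u³)
-140*Y(w(2)) + k(-12) = -140*0 - 4*(-12)³ = 0 - 4*(-1728) = 0 + 6912 = 6912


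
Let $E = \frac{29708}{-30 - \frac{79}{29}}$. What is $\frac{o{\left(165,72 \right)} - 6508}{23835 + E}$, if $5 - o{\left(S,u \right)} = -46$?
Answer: $- \frac{6127693}{21757883} \approx -0.28163$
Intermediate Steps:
$o{\left(S,u \right)} = 51$ ($o{\left(S,u \right)} = 5 - -46 = 5 + 46 = 51$)
$E = - \frac{861532}{949}$ ($E = \frac{29708}{-30 - \frac{79}{29}} = \frac{29708}{- \frac{949}{29}} = 29708 \left(- \frac{29}{949}\right) = - \frac{861532}{949} \approx -907.83$)
$\frac{o{\left(165,72 \right)} - 6508}{23835 + E} = \frac{51 - 6508}{23835 - \frac{861532}{949}} = - \frac{6457}{\frac{21757883}{949}} = \left(-6457\right) \frac{949}{21757883} = - \frac{6127693}{21757883}$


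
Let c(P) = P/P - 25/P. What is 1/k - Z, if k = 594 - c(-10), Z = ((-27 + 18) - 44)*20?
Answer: 1251862/1181 ≈ 1060.0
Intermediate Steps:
c(P) = 1 - 25/P
Z = -1060 (Z = (-9 - 44)*20 = -53*20 = -1060)
k = 1181/2 (k = 594 - (-25 - 10)/(-10) = 594 - (-1)*(-35)/10 = 594 - 1*7/2 = 594 - 7/2 = 1181/2 ≈ 590.50)
1/k - Z = 1/(1181/2) - 1*(-1060) = 2/1181 + 1060 = 1251862/1181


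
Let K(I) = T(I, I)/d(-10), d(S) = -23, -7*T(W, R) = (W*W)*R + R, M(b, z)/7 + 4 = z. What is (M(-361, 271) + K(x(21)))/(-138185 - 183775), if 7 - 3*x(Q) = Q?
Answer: -1160239/199937160 ≈ -0.0058030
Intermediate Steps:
M(b, z) = -28 + 7*z
x(Q) = 7/3 - Q/3
T(W, R) = -R/7 - R*W²/7 (T(W, R) = -((W*W)*R + R)/7 = -(W²*R + R)/7 = -(R*W² + R)/7 = -(R + R*W²)/7 = -R/7 - R*W²/7)
K(I) = I*(1 + I²)/161 (K(I) = -I*(1 + I²)/7/(-23) = -I*(1 + I²)/7*(-1/23) = I*(1 + I²)/161)
(M(-361, 271) + K(x(21)))/(-138185 - 183775) = ((-28 + 7*271) + (7/3 - ⅓*21)*(1 + (7/3 - ⅓*21)²)/161)/(-138185 - 183775) = ((-28 + 1897) + (7/3 - 7)*(1 + (7/3 - 7)²)/161)/(-321960) = (1869 + (1/161)*(-14/3)*(1 + (-14/3)²))*(-1/321960) = (1869 + (1/161)*(-14/3)*(1 + 196/9))*(-1/321960) = (1869 + (1/161)*(-14/3)*(205/9))*(-1/321960) = (1869 - 410/621)*(-1/321960) = (1160239/621)*(-1/321960) = -1160239/199937160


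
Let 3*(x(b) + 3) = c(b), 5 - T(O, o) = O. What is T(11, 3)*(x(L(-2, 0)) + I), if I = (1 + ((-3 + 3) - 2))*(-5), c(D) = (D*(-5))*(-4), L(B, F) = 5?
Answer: -212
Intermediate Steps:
T(O, o) = 5 - O
c(D) = 20*D (c(D) = -5*D*(-4) = 20*D)
x(b) = -3 + 20*b/3 (x(b) = -3 + (20*b)/3 = -3 + 20*b/3)
I = 5 (I = (1 + (0 - 2))*(-5) = (1 - 2)*(-5) = -1*(-5) = 5)
T(11, 3)*(x(L(-2, 0)) + I) = (5 - 1*11)*((-3 + (20/3)*5) + 5) = (5 - 11)*((-3 + 100/3) + 5) = -6*(91/3 + 5) = -6*106/3 = -212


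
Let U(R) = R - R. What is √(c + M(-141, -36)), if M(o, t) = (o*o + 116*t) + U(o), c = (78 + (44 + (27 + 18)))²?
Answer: √43594 ≈ 208.79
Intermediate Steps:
U(R) = 0
c = 27889 (c = (78 + (44 + 45))² = (78 + 89)² = 167² = 27889)
M(o, t) = o² + 116*t (M(o, t) = (o*o + 116*t) + 0 = (o² + 116*t) + 0 = o² + 116*t)
√(c + M(-141, -36)) = √(27889 + ((-141)² + 116*(-36))) = √(27889 + (19881 - 4176)) = √(27889 + 15705) = √43594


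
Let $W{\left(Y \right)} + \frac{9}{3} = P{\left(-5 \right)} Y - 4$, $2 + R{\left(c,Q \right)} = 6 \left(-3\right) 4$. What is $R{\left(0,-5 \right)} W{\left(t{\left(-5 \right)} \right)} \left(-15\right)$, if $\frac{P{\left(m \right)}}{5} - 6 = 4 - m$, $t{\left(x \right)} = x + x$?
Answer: $-840270$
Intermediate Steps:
$R{\left(c,Q \right)} = -74$ ($R{\left(c,Q \right)} = -2 + 6 \left(-3\right) 4 = -2 - 72 = -74$)
$t{\left(x \right)} = 2 x$
$P{\left(m \right)} = 50 - 5 m$ ($P{\left(m \right)} = 30 + 5 \left(4 - m\right) = 30 - \left(-20 + 5 m\right) = 50 - 5 m$)
$W{\left(Y \right)} = -7 + 75 Y$ ($W{\left(Y \right)} = -3 + \left(\left(50 - -25\right) Y - 4\right) = -3 + \left(\left(50 + 25\right) Y - 4\right) = -3 + \left(75 Y - 4\right) = -3 + \left(-4 + 75 Y\right) = -7 + 75 Y$)
$R{\left(0,-5 \right)} W{\left(t{\left(-5 \right)} \right)} \left(-15\right) = - 74 \left(-7 + 75 \cdot 2 \left(-5\right)\right) \left(-15\right) = - 74 \left(-7 + 75 \left(-10\right)\right) \left(-15\right) = - 74 \left(-7 - 750\right) \left(-15\right) = \left(-74\right) \left(-757\right) \left(-15\right) = 56018 \left(-15\right) = -840270$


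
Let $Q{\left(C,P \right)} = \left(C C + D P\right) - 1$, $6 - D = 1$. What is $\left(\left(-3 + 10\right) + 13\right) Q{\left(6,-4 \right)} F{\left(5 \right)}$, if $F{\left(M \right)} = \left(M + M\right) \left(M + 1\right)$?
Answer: $18000$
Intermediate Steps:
$D = 5$ ($D = 6 - 1 = 5$)
$F{\left(M \right)} = 2 M \left(1 + M\right)$
$Q{\left(C,P \right)} = -1 + C^{2} + 5 P$ ($Q{\left(C,P \right)} = \left(C C + 5 P\right) - 1 = \left(C^{2} + 5 P\right) - 1 = -1 + C^{2} + 5 P$)
$\left(\left(-3 + 10\right) + 13\right) Q{\left(6,-4 \right)} F{\left(5 \right)} = \left(\left(-3 + 10\right) + 13\right) \left(-1 + 6^{2} + 5 \left(-4\right)\right) 2 \cdot 5 \left(1 + 5\right) = \left(7 + 13\right) \left(-1 + 36 - 20\right) 2 \cdot 5 \cdot 6 = 20 \cdot 15 \cdot 60 = 300 \cdot 60 = 18000$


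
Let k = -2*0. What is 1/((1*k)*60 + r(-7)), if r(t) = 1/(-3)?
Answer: -3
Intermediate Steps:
k = 0
r(t) = -1/3
1/((1*k)*60 + r(-7)) = 1/((1*0)*60 - 1/3) = 1/(0*60 - 1/3) = 1/(0 - 1/3) = 1/(-1/3) = -3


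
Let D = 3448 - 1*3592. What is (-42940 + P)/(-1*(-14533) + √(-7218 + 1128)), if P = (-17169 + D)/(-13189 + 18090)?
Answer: -105472622581/35695196251 + 7257457*I*√6090/35695196251 ≈ -2.9548 + 0.015867*I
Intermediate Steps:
D = -144 (D = 3448 - 3592 = -144)
P = -597/169 (P = (-17169 - 144)/(-13189 + 18090) = -17313/4901 = -17313*1/4901 = -597/169 ≈ -3.5325)
(-42940 + P)/(-1*(-14533) + √(-7218 + 1128)) = (-42940 - 597/169)/(-1*(-14533) + √(-7218 + 1128)) = -7257457/(169*(14533 + √(-6090))) = -7257457/(169*(14533 + I*√6090))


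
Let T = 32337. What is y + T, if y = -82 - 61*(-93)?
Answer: 37928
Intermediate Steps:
y = 5591 (y = -82 + 5673 = 5591)
y + T = 5591 + 32337 = 37928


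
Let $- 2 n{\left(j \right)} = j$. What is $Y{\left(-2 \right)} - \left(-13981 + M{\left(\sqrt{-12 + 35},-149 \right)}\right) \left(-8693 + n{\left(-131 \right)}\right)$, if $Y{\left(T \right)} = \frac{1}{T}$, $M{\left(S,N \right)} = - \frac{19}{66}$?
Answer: $- \frac{15922310141}{132} \approx -1.2062 \cdot 10^{8}$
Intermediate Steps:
$n{\left(j \right)} = - \frac{j}{2}$
$M{\left(S,N \right)} = - \frac{19}{66}$ ($M{\left(S,N \right)} = \left(-19\right) \frac{1}{66} = - \frac{19}{66}$)
$Y{\left(-2 \right)} - \left(-13981 + M{\left(\sqrt{-12 + 35},-149 \right)}\right) \left(-8693 + n{\left(-131 \right)}\right) = \frac{1}{-2} - \left(-13981 - \frac{19}{66}\right) \left(-8693 - - \frac{131}{2}\right) = - \frac{1}{2} - - \frac{922765 \left(-8693 + \frac{131}{2}\right)}{66} = - \frac{1}{2} - \left(- \frac{922765}{66}\right) \left(- \frac{17255}{2}\right) = - \frac{1}{2} - \frac{15922310075}{132} = - \frac{15922310141}{132}$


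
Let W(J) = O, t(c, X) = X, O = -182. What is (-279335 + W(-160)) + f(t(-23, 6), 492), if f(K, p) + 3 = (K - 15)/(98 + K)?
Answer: -29070089/104 ≈ -2.7952e+5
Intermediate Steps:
f(K, p) = -3 + (-15 + K)/(98 + K) (f(K, p) = -3 + (K - 15)/(98 + K) = -3 + (-15 + K)/(98 + K))
W(J) = -182
(-279335 + W(-160)) + f(t(-23, 6), 492) = (-279335 - 182) + (-309 - 2*6)/(98 + 6) = -279517 + (-309 - 12)/104 = -279517 + (1/104)*(-321) = -279517 - 321/104 = -29070089/104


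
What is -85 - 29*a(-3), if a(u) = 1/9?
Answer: -794/9 ≈ -88.222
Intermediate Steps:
a(u) = ⅑
-85 - 29*a(-3) = -85 - 29*⅑ = -85 - 29/9 = -794/9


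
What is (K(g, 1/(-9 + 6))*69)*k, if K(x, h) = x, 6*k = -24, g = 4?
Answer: -1104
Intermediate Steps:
k = -4 (k = (⅙)*(-24) = -4)
(K(g, 1/(-9 + 6))*69)*k = (4*69)*(-4) = 276*(-4) = -1104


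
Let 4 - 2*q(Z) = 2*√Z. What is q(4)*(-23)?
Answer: 0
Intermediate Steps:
q(Z) = 2 - √Z
q(4)*(-23) = (2 - √4)*(-23) = (2 - 1*2)*(-23) = (2 - 2)*(-23) = 0*(-23) = 0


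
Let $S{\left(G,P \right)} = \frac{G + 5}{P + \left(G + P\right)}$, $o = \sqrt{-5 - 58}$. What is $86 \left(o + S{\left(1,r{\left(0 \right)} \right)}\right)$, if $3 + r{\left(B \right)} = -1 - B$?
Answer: $- \frac{516}{7} + 258 i \sqrt{7} \approx -73.714 + 682.6 i$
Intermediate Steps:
$o = 3 i \sqrt{7}$ ($o = \sqrt{-63} = 3 i \sqrt{7} \approx 7.9373 i$)
$r{\left(B \right)} = -4 - B$ ($r{\left(B \right)} = -3 - \left(1 + B\right) = -4 - B$)
$S{\left(G,P \right)} = \frac{5 + G}{G + 2 P}$
$86 \left(o + S{\left(1,r{\left(0 \right)} \right)}\right) = 86 \left(3 i \sqrt{7} + \frac{5 + 1}{1 + 2 \left(-4 - 0\right)}\right) = 86 \left(3 i \sqrt{7} + \frac{1}{1 + 2 \left(-4 + 0\right)} 6\right) = 86 \left(3 i \sqrt{7} + \frac{1}{1 + 2 \left(-4\right)} 6\right) = 86 \left(3 i \sqrt{7} + \frac{1}{1 - 8} \cdot 6\right) = 86 \left(3 i \sqrt{7} + \frac{1}{-7} \cdot 6\right) = 86 \left(3 i \sqrt{7} - \frac{6}{7}\right) = 86 \left(- \frac{6}{7} + 3 i \sqrt{7}\right) = - \frac{516}{7} + 258 i \sqrt{7}$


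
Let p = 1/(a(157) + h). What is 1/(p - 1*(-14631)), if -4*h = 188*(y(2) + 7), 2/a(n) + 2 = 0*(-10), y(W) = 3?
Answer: 471/6891200 ≈ 6.8348e-5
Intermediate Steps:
a(n) = -1 (a(n) = 2/(-2 + 0*(-10)) = 2/(-2 + 0) = 2/(-2) = 2*(-1/2) = -1)
h = -470 (h = -47*(3 + 7) = -47*10 = -1/4*1880 = -470)
p = -1/471 (p = 1/(-1 - 470) = 1/(-471) = -1/471 ≈ -0.0021231)
1/(p - 1*(-14631)) = 1/(-1/471 - 1*(-14631)) = 1/(-1/471 + 14631) = 1/(6891200/471) = 471/6891200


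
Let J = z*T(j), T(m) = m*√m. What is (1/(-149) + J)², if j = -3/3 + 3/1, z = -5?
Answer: 4440201/22201 + 20*√2/149 ≈ 200.19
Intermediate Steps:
j = 2 (j = -3*⅓ + 3*1 = -1 + 3 = 2)
T(m) = m^(3/2)
J = -10*√2 ≈ -14.142
(1/(-149) + J)² = (1/(-149) - 10*√2)² = (-1/149 - 10*√2)²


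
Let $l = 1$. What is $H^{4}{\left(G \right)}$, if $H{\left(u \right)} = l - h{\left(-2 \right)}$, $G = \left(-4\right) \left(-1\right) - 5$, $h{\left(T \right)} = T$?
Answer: $81$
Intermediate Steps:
$G = -1$ ($G = 4 - 5 = -1$)
$H{\left(u \right)} = 3$ ($H{\left(u \right)} = 1 - -2 = 1 + 2 = 3$)
$H^{4}{\left(G \right)} = 3^{4} = 81$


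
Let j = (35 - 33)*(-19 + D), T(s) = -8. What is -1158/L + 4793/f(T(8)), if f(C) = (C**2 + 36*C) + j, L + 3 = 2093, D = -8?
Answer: -5169647/290510 ≈ -17.795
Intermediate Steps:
j = -54 (j = (35 - 33)*(-19 - 8) = 2*(-27) = -54)
L = 2090 (L = -3 + 2093 = 2090)
f(C) = -54 + C**2 + 36*C (f(C) = (C**2 + 36*C) - 54 = -54 + C**2 + 36*C)
-1158/L + 4793/f(T(8)) = -1158/2090 + 4793/(-54 + (-8)**2 + 36*(-8)) = -1158*1/2090 + 4793/(-54 + 64 - 288) = -579/1045 + 4793/(-278) = -579/1045 + 4793*(-1/278) = -579/1045 - 4793/278 = -5169647/290510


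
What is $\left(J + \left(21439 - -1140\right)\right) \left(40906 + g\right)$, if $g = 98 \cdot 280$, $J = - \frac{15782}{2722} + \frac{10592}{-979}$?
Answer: $\frac{2054654878269600}{1332419} \approx 1.542 \cdot 10^{9}$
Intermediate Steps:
$J = - \frac{22141001}{1332419}$ ($J = \left(-15782\right) \frac{1}{2722} + 10592 \left(- \frac{1}{979}\right) = - \frac{7891}{1361} - \frac{10592}{979} = - \frac{22141001}{1332419} \approx -16.617$)
$g = 27440$
$\left(J + \left(21439 - -1140\right)\right) \left(40906 + g\right) = \left(- \frac{22141001}{1332419} + \left(21439 - -1140\right)\right) \left(40906 + 27440\right) = \left(- \frac{22141001}{1332419} + \left(21439 + 1140\right)\right) 68346 = \left(- \frac{22141001}{1332419} + 22579\right) 68346 = \frac{30062547600}{1332419} \cdot 68346 = \frac{2054654878269600}{1332419}$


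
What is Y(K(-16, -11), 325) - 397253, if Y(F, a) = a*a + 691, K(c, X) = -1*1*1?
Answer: -290937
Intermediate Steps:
K(c, X) = -1 (K(c, X) = -1*1 = -1)
Y(F, a) = 691 + a² (Y(F, a) = a² + 691 = 691 + a²)
Y(K(-16, -11), 325) - 397253 = (691 + 325²) - 397253 = (691 + 105625) - 397253 = 106316 - 397253 = -290937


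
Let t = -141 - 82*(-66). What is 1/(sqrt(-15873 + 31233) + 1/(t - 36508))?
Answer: 31237/14987522595839 + 31224005408*sqrt(15)/14987522595839 ≈ 0.0080687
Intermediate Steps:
t = 5271 (t = -141 + 5412 = 5271)
1/(sqrt(-15873 + 31233) + 1/(t - 36508)) = 1/(sqrt(-15873 + 31233) + 1/(5271 - 36508)) = 1/(sqrt(15360) + 1/(-31237)) = 1/(32*sqrt(15) - 1/31237) = 1/(-1/31237 + 32*sqrt(15))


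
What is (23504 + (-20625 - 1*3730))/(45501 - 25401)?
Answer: -851/20100 ≈ -0.042338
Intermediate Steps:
(23504 + (-20625 - 1*3730))/(45501 - 25401) = (23504 + (-20625 - 3730))/20100 = (23504 - 24355)*(1/20100) = -851*1/20100 = -851/20100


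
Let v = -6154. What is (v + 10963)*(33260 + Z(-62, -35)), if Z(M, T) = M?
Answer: 159649182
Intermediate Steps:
(v + 10963)*(33260 + Z(-62, -35)) = (-6154 + 10963)*(33260 - 62) = 4809*33198 = 159649182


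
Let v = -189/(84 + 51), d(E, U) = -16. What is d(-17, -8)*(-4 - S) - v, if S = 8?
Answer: 967/5 ≈ 193.40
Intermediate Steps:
v = -7/5 (v = -189/135 = (1/135)*(-189) = -7/5 ≈ -1.4000)
d(-17, -8)*(-4 - S) - v = -16*(-4 - 1*8) - 1*(-7/5) = -16*(-4 - 8) + 7/5 = -16*(-12) + 7/5 = 192 + 7/5 = 967/5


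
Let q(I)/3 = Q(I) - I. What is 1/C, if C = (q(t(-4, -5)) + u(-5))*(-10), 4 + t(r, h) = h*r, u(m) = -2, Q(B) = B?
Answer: 1/20 ≈ 0.050000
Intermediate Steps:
t(r, h) = -4 + h*r
q(I) = 0 (q(I) = 3*(I - I) = 3*0 = 0)
C = 20 (C = (0 - 2)*(-10) = -2*(-10) = 20)
1/C = 1/20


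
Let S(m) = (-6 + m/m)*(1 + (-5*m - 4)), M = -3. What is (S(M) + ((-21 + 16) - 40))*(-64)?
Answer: 6720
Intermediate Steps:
S(m) = 15 + 25*m (S(m) = (-6 + 1)*(1 + (-4 - 5*m)) = -5*(-3 - 5*m) = 15 + 25*m)
(S(M) + ((-21 + 16) - 40))*(-64) = ((15 + 25*(-3)) + ((-21 + 16) - 40))*(-64) = ((15 - 75) + (-5 - 40))*(-64) = (-60 - 45)*(-64) = -105*(-64) = 6720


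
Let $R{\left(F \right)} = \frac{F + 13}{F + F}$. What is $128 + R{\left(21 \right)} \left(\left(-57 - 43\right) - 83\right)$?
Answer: $- \frac{141}{7} \approx -20.143$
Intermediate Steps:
$R{\left(F \right)} = \frac{13 + F}{2 F}$
$128 + R{\left(21 \right)} \left(\left(-57 - 43\right) - 83\right) = 128 + \frac{13 + 21}{2 \cdot 21} \left(\left(-57 - 43\right) - 83\right) = 128 + \frac{1}{2} \cdot \frac{1}{21} \cdot 34 \left(-100 - 83\right) = 128 + \frac{17}{21} \left(-183\right) = 128 - \frac{1037}{7} = - \frac{141}{7}$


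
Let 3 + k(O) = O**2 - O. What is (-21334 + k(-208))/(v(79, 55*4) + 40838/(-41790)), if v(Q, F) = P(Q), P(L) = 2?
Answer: 66072975/3053 ≈ 21642.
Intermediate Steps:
v(Q, F) = 2
k(O) = -3 + O**2 - O (k(O) = -3 + (O**2 - O) = -3 + O**2 - O)
(-21334 + k(-208))/(v(79, 55*4) + 40838/(-41790)) = (-21334 + (-3 + (-208)**2 - 1*(-208)))/(2 + 40838/(-41790)) = (-21334 + (-3 + 43264 + 208))/(2 + 40838*(-1/41790)) = (-21334 + 43469)/(2 - 2917/2985) = 22135/(3053/2985) = 22135*(2985/3053) = 66072975/3053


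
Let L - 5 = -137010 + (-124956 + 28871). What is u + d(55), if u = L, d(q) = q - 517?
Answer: -233552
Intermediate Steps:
d(q) = -517 + q
L = -233090 (L = 5 + (-137010 + (-124956 + 28871)) = 5 + (-137010 - 96085) = 5 - 233095 = -233090)
u = -233090
u + d(55) = -233090 + (-517 + 55) = -233090 - 462 = -233552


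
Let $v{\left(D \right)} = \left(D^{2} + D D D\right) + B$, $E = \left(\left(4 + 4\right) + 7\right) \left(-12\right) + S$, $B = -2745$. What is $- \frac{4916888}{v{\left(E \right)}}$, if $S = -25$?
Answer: $\frac{4916888}{8575845} \approx 0.57334$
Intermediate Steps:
$E = -205$ ($E = \left(\left(4 + 4\right) + 7\right) \left(-12\right) - 25 = \left(8 + 7\right) \left(-12\right) - 25 = 15 \left(-12\right) - 25 = -180 - 25 = -205$)
$v{\left(D \right)} = -2745 + D^{2} + D^{3}$ ($v{\left(D \right)} = \left(D^{2} + D D D\right) - 2745 = \left(D^{2} + D^{2} D\right) - 2745 = \left(D^{2} + D^{3}\right) - 2745 = -2745 + D^{2} + D^{3}$)
$- \frac{4916888}{v{\left(E \right)}} = - \frac{4916888}{-2745 + \left(-205\right)^{2} + \left(-205\right)^{3}} = - \frac{4916888}{-2745 + 42025 - 8615125} = - \frac{4916888}{-8575845} = \left(-4916888\right) \left(- \frac{1}{8575845}\right) = \frac{4916888}{8575845}$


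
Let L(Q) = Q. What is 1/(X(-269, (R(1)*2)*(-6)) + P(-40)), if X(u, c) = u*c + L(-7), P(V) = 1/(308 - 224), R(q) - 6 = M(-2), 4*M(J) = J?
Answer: 84/1490749 ≈ 5.6348e-5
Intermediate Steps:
M(J) = J/4
R(q) = 11/2 (R(q) = 6 + (¼)*(-2) = 6 - ½ = 11/2)
P(V) = 1/84
X(u, c) = -7 + c*u (X(u, c) = u*c - 7 = c*u - 7 = -7 + c*u)
1/(X(-269, (R(1)*2)*(-6)) + P(-40)) = 1/((-7 + (((11/2)*2)*(-6))*(-269)) + 1/84) = 1/((-7 + (11*(-6))*(-269)) + 1/84) = 1/((-7 - 66*(-269)) + 1/84) = 1/((-7 + 17754) + 1/84) = 1/(17747 + 1/84) = 1/(1490749/84) = 84/1490749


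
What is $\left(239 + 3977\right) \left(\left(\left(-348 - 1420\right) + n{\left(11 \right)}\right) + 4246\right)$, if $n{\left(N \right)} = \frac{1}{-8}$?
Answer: $10446721$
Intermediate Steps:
$n{\left(N \right)} = - \frac{1}{8}$
$\left(239 + 3977\right) \left(\left(\left(-348 - 1420\right) + n{\left(11 \right)}\right) + 4246\right) = \left(239 + 3977\right) \left(\left(\left(-348 - 1420\right) - \frac{1}{8}\right) + 4246\right) = 4216 \left(\left(-1768 - \frac{1}{8}\right) + 4246\right) = 4216 \left(- \frac{14145}{8} + 4246\right) = 4216 \cdot \frac{19823}{8} = 10446721$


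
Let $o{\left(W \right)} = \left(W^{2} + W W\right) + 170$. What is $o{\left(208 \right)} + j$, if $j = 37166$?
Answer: $123864$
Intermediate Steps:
$o{\left(W \right)} = 170 + 2 W^{2}$ ($o{\left(W \right)} = \left(W^{2} + W^{2}\right) + 170 = 2 W^{2} + 170 = 170 + 2 W^{2}$)
$o{\left(208 \right)} + j = \left(170 + 2 \cdot 208^{2}\right) + 37166 = \left(170 + 2 \cdot 43264\right) + 37166 = \left(170 + 86528\right) + 37166 = 86698 + 37166 = 123864$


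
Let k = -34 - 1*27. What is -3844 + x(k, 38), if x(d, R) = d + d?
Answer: -3966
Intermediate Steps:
k = -61 (k = -34 - 27 = -61)
x(d, R) = 2*d
-3844 + x(k, 38) = -3844 + 2*(-61) = -3844 - 122 = -3966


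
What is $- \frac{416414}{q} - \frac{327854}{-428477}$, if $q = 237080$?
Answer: $- \frac{50348097579}{50791663580} \approx -0.99127$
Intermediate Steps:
$- \frac{416414}{q} - \frac{327854}{-428477} = - \frac{416414}{237080} - \frac{327854}{-428477} = \left(-416414\right) \frac{1}{237080} - - \frac{327854}{428477} = - \frac{208207}{118540} + \frac{327854}{428477} = - \frac{50348097579}{50791663580}$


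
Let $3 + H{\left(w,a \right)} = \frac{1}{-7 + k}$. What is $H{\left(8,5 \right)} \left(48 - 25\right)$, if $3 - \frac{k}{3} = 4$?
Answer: $- \frac{713}{10} \approx -71.3$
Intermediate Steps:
$k = -3$ ($k = 9 - 12 = -3$)
$H{\left(w,a \right)} = - \frac{31}{10}$ ($H{\left(w,a \right)} = -3 + \frac{1}{-7 - 3} = -3 + \frac{1}{-10} = -3 - \frac{1}{10} = - \frac{31}{10}$)
$H{\left(8,5 \right)} \left(48 - 25\right) = - \frac{31 \left(48 - 25\right)}{10} = \left(- \frac{31}{10}\right) 23 = - \frac{713}{10}$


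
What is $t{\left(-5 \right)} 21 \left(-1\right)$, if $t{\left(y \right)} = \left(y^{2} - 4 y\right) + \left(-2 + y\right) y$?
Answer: $-1680$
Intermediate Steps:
$t{\left(y \right)} = y^{2} - 4 y + y \left(-2 + y\right)$ ($t{\left(y \right)} = \left(y^{2} - 4 y\right) + y \left(-2 + y\right) = y^{2} - 4 y + y \left(-2 + y\right)$)
$t{\left(-5 \right)} 21 \left(-1\right) = 2 \left(-5\right) \left(-3 - 5\right) 21 \left(-1\right) = 2 \left(-5\right) \left(-8\right) 21 \left(-1\right) = 80 \cdot 21 \left(-1\right) = 1680 \left(-1\right) = -1680$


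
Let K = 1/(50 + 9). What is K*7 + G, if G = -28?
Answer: -1645/59 ≈ -27.881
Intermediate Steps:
K = 1/59 ≈ 0.016949
K*7 + G = (1/59)*7 - 28 = 7/59 - 28 = -1645/59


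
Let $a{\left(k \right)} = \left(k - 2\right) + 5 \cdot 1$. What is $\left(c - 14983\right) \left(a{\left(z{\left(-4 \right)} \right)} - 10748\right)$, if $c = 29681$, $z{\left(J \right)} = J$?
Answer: $-157988802$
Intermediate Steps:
$a{\left(k \right)} = 3 + k$ ($a{\left(k \right)} = \left(-2 + k\right) + 5 = 3 + k$)
$\left(c - 14983\right) \left(a{\left(z{\left(-4 \right)} \right)} - 10748\right) = \left(29681 - 14983\right) \left(\left(3 - 4\right) - 10748\right) = 14698 \left(-1 - 10748\right) = 14698 \left(-10749\right) = -157988802$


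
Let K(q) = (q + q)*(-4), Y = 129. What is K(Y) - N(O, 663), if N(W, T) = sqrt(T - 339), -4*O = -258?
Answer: -1050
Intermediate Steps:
O = 129/2 (O = -1/4*(-258) = 129/2 ≈ 64.500)
N(W, T) = sqrt(-339 + T)
K(q) = -8*q (K(q) = (2*q)*(-4) = -8*q)
K(Y) - N(O, 663) = -8*129 - sqrt(-339 + 663) = -1032 - sqrt(324) = -1032 - 1*18 = -1032 - 18 = -1050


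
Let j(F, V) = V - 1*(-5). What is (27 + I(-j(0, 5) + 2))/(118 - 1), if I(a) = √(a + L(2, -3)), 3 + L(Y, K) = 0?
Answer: 3/13 + I*√11/117 ≈ 0.23077 + 0.028347*I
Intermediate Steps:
j(F, V) = 5 + V (j(F, V) = V + 5 = 5 + V)
L(Y, K) = -3 (L(Y, K) = -3 + 0 = -3)
I(a) = √(-3 + a) (I(a) = √(a - 3) = √(-3 + a))
(27 + I(-j(0, 5) + 2))/(118 - 1) = (27 + √(-3 + (-(5 + 5) + 2)))/(118 - 1) = (27 + √(-3 + (-1*10 + 2)))/117 = (27 + √(-3 + (-10 + 2)))/117 = (27 + √(-3 - 8))/117 = (27 + √(-11))/117 = (27 + I*√11)/117 = 3/13 + I*√11/117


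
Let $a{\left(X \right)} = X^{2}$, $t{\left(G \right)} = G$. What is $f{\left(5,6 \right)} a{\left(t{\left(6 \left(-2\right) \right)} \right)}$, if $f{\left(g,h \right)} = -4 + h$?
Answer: $288$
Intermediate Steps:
$f{\left(5,6 \right)} a{\left(t{\left(6 \left(-2\right) \right)} \right)} = \left(-4 + 6\right) \left(6 \left(-2\right)\right)^{2} = 2 \left(-12\right)^{2} = 2 \cdot 144 = 288$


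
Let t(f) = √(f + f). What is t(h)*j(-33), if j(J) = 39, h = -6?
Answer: 78*I*√3 ≈ 135.1*I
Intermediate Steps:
t(f) = √2*√f (t(f) = √(2*f) = √2*√f)
t(h)*j(-33) = (√2*√(-6))*39 = (√2*(I*√6))*39 = (2*I*√3)*39 = 78*I*√3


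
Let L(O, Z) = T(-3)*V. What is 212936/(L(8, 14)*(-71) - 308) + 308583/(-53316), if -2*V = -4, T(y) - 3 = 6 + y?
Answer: -162650723/858980 ≈ -189.35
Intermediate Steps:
T(y) = 9 + y (T(y) = 3 + (6 + y) = 9 + y)
V = 2 (V = -½*(-4) = 2)
L(O, Z) = 12 (L(O, Z) = (9 - 3)*2 = 6*2 = 12)
212936/(L(8, 14)*(-71) - 308) + 308583/(-53316) = 212936/(12*(-71) - 308) + 308583/(-53316) = 212936/(-852 - 308) + 308583*(-1/53316) = 212936/(-1160) - 34287/5924 = 212936*(-1/1160) - 34287/5924 = -26617/145 - 34287/5924 = -162650723/858980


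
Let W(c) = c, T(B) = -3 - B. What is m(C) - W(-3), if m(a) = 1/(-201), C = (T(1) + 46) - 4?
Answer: 602/201 ≈ 2.9950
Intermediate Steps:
C = 38 (C = ((-3 - 1*1) + 46) - 4 = ((-3 - 1) + 46) - 4 = (-4 + 46) - 4 = 42 - 4 = 38)
m(a) = -1/201
m(C) - W(-3) = -1/201 - 1*(-3) = -1/201 + 3 = 602/201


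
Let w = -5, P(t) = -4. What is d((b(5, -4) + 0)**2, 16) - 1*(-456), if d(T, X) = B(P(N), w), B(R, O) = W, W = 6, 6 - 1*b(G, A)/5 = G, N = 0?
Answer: 462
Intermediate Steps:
b(G, A) = 30 - 5*G
B(R, O) = 6
d(T, X) = 6
d((b(5, -4) + 0)**2, 16) - 1*(-456) = 6 - 1*(-456) = 6 + 456 = 462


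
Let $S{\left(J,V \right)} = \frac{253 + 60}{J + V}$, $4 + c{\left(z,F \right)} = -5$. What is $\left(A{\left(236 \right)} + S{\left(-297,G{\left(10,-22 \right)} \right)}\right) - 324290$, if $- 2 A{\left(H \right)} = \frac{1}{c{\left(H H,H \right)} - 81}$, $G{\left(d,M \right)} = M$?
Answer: $- \frac{18620787821}{57420} \approx -3.2429 \cdot 10^{5}$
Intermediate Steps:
$c{\left(z,F \right)} = -9$ ($c{\left(z,F \right)} = -4 - 5 = -9$)
$A{\left(H \right)} = \frac{1}{180}$ ($A{\left(H \right)} = - \frac{1}{2 \left(-9 - 81\right)} = - \frac{1}{2 \left(-90\right)} = \left(- \frac{1}{2}\right) \left(- \frac{1}{90}\right) = \frac{1}{180}$)
$S{\left(J,V \right)} = \frac{313}{J + V}$
$\left(A{\left(236 \right)} + S{\left(-297,G{\left(10,-22 \right)} \right)}\right) - 324290 = \left(\frac{1}{180} + \frac{313}{-297 - 22}\right) - 324290 = \left(\frac{1}{180} + \frac{313}{-319}\right) - 324290 = \left(\frac{1}{180} + 313 \left(- \frac{1}{319}\right)\right) - 324290 = \left(\frac{1}{180} - \frac{313}{319}\right) - 324290 = - \frac{56021}{57420} - 324290 = - \frac{18620787821}{57420}$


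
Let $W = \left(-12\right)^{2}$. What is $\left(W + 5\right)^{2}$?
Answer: $22201$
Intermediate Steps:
$W = 144$
$\left(W + 5\right)^{2} = \left(144 + 5\right)^{2} = 149^{2} = 22201$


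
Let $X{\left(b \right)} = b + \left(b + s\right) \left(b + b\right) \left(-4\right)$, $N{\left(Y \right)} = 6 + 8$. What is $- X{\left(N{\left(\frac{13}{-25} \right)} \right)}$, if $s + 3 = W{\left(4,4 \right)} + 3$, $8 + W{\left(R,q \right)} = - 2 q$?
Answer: $-238$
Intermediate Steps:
$W{\left(R,q \right)} = -8 - 2 q$
$s = -16$ ($s = -3 + \left(\left(-8 - 8\right) + 3\right) = -3 + \left(-16 + 3\right) = -3 - 13 = -16$)
$N{\left(Y \right)} = 14$
$X{\left(b \right)} = b - 8 b \left(-16 + b\right)$ ($X{\left(b \right)} = b + \left(b - 16\right) \left(b + b\right) \left(-4\right) = b + \left(-16 + b\right) 2 b \left(-4\right) = b + 2 b \left(-16 + b\right) \left(-4\right) = b - 8 b \left(-16 + b\right)$)
$- X{\left(N{\left(\frac{13}{-25} \right)} \right)} = - 14 \left(129 - 112\right) = - 14 \cdot 17 = \left(-1\right) 238 = -238$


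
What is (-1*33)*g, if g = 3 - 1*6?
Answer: 99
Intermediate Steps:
g = -3 (g = 3 - 6 = -3)
(-1*33)*g = -1*33*(-3) = -33*(-3) = 99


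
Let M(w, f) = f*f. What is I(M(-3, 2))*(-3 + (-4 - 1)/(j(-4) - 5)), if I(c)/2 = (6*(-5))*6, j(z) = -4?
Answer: 880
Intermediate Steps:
M(w, f) = f²
I(c) = -360 (I(c) = 2*((6*(-5))*6) = 2*(-30*6) = 2*(-180) = -360)
I(M(-3, 2))*(-3 + (-4 - 1)/(j(-4) - 5)) = -360*(-3 + (-4 - 1)/(-4 - 5)) = -360*(-3 - 5/(-9)) = -360*(-3 - 5*(-⅑)) = -360*(-3 + 5/9) = -360*(-22/9) = 880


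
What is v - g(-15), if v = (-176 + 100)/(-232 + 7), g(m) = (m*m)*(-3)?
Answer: 151951/225 ≈ 675.34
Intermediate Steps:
g(m) = -3*m² (g(m) = m²*(-3) = -3*m²)
v = 76/225 (v = -76/(-225) = -76*(-1/225) = 76/225 ≈ 0.33778)
v - g(-15) = 76/225 - (-3)*(-15)² = 76/225 - (-3)*225 = 76/225 - 1*(-675) = 76/225 + 675 = 151951/225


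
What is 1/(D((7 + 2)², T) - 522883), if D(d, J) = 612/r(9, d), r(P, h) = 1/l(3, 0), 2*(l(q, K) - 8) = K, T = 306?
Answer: -1/517987 ≈ -1.9306e-6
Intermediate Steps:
l(q, K) = 8 + K/2
r(P, h) = ⅛ (r(P, h) = 1/(8 + (½)*0) = 1/(8 + 0) = 1/8 = ⅛)
D(d, J) = 4896 (D(d, J) = 612/(⅛) = 612*8 = 4896)
1/(D((7 + 2)², T) - 522883) = 1/(4896 - 522883) = 1/(-517987) = -1/517987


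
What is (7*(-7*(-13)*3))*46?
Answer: 87906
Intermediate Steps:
(7*(-7*(-13)*3))*46 = (7*(91*3))*46 = (7*273)*46 = 1911*46 = 87906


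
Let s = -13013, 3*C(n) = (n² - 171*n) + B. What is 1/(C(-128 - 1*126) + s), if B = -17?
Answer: 3/68894 ≈ 4.3545e-5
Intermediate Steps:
C(n) = -17/3 - 57*n + n²/3 (C(n) = ((n² - 171*n) - 17)/3 = (-17 + n² - 171*n)/3 = -17/3 - 57*n + n²/3)
1/(C(-128 - 1*126) + s) = 1/((-17/3 - 57*(-128 - 1*126) + (-128 - 1*126)²/3) - 13013) = 1/((-17/3 - 57*(-128 - 126) + (-128 - 126)²/3) - 13013) = 1/((-17/3 - 57*(-254) + (⅓)*(-254)²) - 13013) = 1/((-17/3 + 14478 + (⅓)*64516) - 13013) = 1/((-17/3 + 14478 + 64516/3) - 13013) = 1/(107933/3 - 13013) = 1/(68894/3) = 3/68894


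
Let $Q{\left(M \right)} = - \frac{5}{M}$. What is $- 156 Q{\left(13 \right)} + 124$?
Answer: $184$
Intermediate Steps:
$- 156 Q{\left(13 \right)} + 124 = - 156 \left(- \frac{5}{13}\right) + 124 = - 156 \left(\left(-5\right) \frac{1}{13}\right) + 124 = \left(-156\right) \left(- \frac{5}{13}\right) + 124 = 60 + 124 = 184$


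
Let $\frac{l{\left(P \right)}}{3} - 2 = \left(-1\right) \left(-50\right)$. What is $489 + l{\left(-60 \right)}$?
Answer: $645$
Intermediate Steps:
$l{\left(P \right)} = 156$ ($l{\left(P \right)} = 6 + 3 \left(\left(-1\right) \left(-50\right)\right) = 6 + 3 \cdot 50 = 6 + 150 = 156$)
$489 + l{\left(-60 \right)} = 489 + 156 = 645$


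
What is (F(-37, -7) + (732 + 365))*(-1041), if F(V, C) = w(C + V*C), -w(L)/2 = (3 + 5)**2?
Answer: -1008729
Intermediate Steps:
w(L) = -128 (w(L) = -2*(3 + 5)**2 = -2*8**2 = -2*64 = -128)
F(V, C) = -128
(F(-37, -7) + (732 + 365))*(-1041) = (-128 + (732 + 365))*(-1041) = (-128 + 1097)*(-1041) = 969*(-1041) = -1008729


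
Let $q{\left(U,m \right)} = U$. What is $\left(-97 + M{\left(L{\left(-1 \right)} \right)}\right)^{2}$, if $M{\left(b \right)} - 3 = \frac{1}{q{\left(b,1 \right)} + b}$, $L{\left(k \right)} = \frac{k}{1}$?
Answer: $\frac{35721}{4} \approx 8930.3$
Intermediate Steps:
$L{\left(k \right)} = k$ ($L{\left(k \right)} = k 1 = k$)
$M{\left(b \right)} = 3 + \frac{1}{2 b}$ ($M{\left(b \right)} = 3 + \frac{1}{b + b} = 3 + \frac{1}{2 b}$)
$\left(-97 + M{\left(L{\left(-1 \right)} \right)}\right)^{2} = \left(-97 + \left(3 + \frac{1}{2 \left(-1\right)}\right)\right)^{2} = \left(-97 + \left(3 + \frac{1}{2} \left(-1\right)\right)\right)^{2} = \left(-97 + \left(3 - \frac{1}{2}\right)\right)^{2} = \left(-97 + \frac{5}{2}\right)^{2} = \left(- \frac{189}{2}\right)^{2} = \frac{35721}{4}$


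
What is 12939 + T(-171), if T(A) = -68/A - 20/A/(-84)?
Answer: 46465372/3591 ≈ 12939.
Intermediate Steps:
T(A) = -1423/(21*A) (T(A) = -68/A - 20/A*(-1/84) = -68/A + 5/(21*A) = -1423/(21*A))
12939 + T(-171) = 12939 - 1423/21/(-171) = 12939 - 1423/21*(-1/171) = 12939 + 1423/3591 = 46465372/3591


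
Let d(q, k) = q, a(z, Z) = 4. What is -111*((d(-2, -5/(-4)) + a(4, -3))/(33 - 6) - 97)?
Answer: 96829/9 ≈ 10759.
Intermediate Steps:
-111*((d(-2, -5/(-4)) + a(4, -3))/(33 - 6) - 97) = -111*((-2 + 4)/(33 - 6) - 97) = -111*(2/27 - 97) = -111*(-2617/27) = 96829/9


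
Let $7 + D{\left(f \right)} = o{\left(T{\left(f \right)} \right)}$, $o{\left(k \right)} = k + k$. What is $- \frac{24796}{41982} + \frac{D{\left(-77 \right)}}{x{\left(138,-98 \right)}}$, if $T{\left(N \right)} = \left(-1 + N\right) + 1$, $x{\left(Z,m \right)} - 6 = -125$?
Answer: $\frac{272027}{356847} \approx 0.76231$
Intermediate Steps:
$x{\left(Z,m \right)} = -119$ ($x{\left(Z,m \right)} = 6 - 125 = -119$)
$T{\left(N \right)} = N$
$o{\left(k \right)} = 2 k$
$D{\left(f \right)} = -7 + 2 f$
$- \frac{24796}{41982} + \frac{D{\left(-77 \right)}}{x{\left(138,-98 \right)}} = - \frac{24796}{41982} + \frac{-7 + 2 \left(-77\right)}{-119} = \left(-24796\right) \frac{1}{41982} + \left(-7 - 154\right) \left(- \frac{1}{119}\right) = - \frac{12398}{20991} - - \frac{23}{17} = - \frac{12398}{20991} + \frac{23}{17} = \frac{272027}{356847}$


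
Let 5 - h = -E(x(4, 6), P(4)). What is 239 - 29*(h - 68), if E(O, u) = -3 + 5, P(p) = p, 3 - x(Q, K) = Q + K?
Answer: 2008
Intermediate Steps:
x(Q, K) = 3 - K - Q (x(Q, K) = 3 - (Q + K) = 3 - (K + Q) = 3 + (-K - Q) = 3 - K - Q)
E(O, u) = 2
h = 7 (h = 5 - (-1)*2 = 5 - 1*(-2) = 5 + 2 = 7)
239 - 29*(h - 68) = 239 - 29*(7 - 68) = 239 - 29*(-61) = 239 - 1*(-1769) = 239 + 1769 = 2008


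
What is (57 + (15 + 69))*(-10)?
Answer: -1410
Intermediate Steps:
(57 + (15 + 69))*(-10) = (57 + 84)*(-10) = 141*(-10) = -1410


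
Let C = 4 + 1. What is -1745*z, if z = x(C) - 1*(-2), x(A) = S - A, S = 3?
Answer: 0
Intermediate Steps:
C = 5
x(A) = 3 - A
z = 0 (z = (3 - 1*5) - 1*(-2) = (3 - 5) + 2 = -2 + 2 = 0)
-1745*z = -1745*0 = 0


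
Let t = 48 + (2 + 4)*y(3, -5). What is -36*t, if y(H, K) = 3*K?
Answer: 1512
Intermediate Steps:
t = -42 (t = 48 + (2 + 4)*(3*(-5)) = 48 + 6*(-15) = 48 - 90 = -42)
-36*t = -36*(-42) = 1512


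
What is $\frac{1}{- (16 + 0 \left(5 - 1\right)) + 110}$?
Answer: $\frac{1}{94} \approx 0.010638$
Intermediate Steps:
$\frac{1}{- (16 + 0 \left(5 - 1\right)) + 110} = \frac{1}{- (16 + 0 \cdot 4) + 110} = \frac{1}{- (16 + 0) + 110} = \frac{1}{\left(-1\right) 16 + 110} = \frac{1}{-16 + 110} = \frac{1}{94}$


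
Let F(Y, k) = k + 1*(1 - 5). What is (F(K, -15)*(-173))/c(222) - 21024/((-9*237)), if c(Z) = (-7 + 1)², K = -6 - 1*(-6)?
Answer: 287705/2844 ≈ 101.16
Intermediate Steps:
K = 0 (K = -6 + 6 = 0)
c(Z) = 36 (c(Z) = (-6)² = 36)
F(Y, k) = -4 + k (F(Y, k) = k + 1*(-4) = k - 4 = -4 + k)
(F(K, -15)*(-173))/c(222) - 21024/((-9*237)) = ((-4 - 15)*(-173))/36 - 21024/((-9*237)) = -19*(-173)*(1/36) - 21024/(-2133) = 3287*(1/36) - 21024*(-1/2133) = 3287/36 + 2336/237 = 287705/2844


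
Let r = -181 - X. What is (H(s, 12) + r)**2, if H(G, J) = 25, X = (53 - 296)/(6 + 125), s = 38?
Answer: 407757249/17161 ≈ 23761.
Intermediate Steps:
X = -243/131 ≈ -1.8550
r = -23468/131 (r = -181 - 1*(-243/131) = -181 + 243/131 = -23468/131 ≈ -179.15)
(H(s, 12) + r)**2 = (25 - 23468/131)**2 = (-20193/131)**2 = 407757249/17161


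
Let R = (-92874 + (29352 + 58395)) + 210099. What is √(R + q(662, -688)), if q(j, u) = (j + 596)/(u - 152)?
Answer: √9039199155/210 ≈ 452.74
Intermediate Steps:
q(j, u) = (596 + j)/(-152 + u)
R = 204972 (R = (-92874 + 87747) + 210099 = -5127 + 210099 = 204972)
√(R + q(662, -688)) = √(204972 + (596 + 662)/(-152 - 688)) = √(204972 + 1258/(-840)) = √(204972 - 1/840*1258) = √(204972 - 629/420) = √(86087611/420) = √9039199155/210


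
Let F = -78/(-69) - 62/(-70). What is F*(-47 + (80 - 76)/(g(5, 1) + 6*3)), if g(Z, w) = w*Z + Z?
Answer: -532344/5635 ≈ -94.471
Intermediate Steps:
g(Z, w) = Z + Z*w (g(Z, w) = Z*w + Z = Z + Z*w)
F = 1623/805 (F = -78*(-1/69) - 62*(-1/70) = 26/23 + 31/35 = 1623/805 ≈ 2.0161)
F*(-47 + (80 - 76)/(g(5, 1) + 6*3)) = 1623*(-47 + (80 - 76)/(5*(1 + 1) + 6*3))/805 = 1623*(-47 + 4/(5*2 + 18))/805 = 1623*(-47 + 4/(10 + 18))/805 = 1623*(-47 + 4/28)/805 = 1623*(-47 + 4*(1/28))/805 = 1623*(-47 + ⅐)/805 = (1623/805)*(-328/7) = -532344/5635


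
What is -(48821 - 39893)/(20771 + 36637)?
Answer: -93/598 ≈ -0.15552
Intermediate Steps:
-(48821 - 39893)/(20771 + 36637) = -8928/57408 = -1*93/598 = -93/598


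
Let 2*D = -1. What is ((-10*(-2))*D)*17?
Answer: -170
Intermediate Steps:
D = -1/2 (D = (1/2)*(-1) = -1/2 ≈ -0.50000)
((-10*(-2))*D)*17 = (-10*(-2)*(-1/2))*17 = (20*(-1/2))*17 = -10*17 = -170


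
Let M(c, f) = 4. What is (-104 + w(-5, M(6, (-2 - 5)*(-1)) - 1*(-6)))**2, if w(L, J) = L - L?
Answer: 10816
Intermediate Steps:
w(L, J) = 0
(-104 + w(-5, M(6, (-2 - 5)*(-1)) - 1*(-6)))**2 = (-104 + 0)**2 = (-104)**2 = 10816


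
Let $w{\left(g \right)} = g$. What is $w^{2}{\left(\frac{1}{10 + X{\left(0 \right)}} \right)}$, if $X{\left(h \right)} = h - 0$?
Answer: $\frac{1}{100} \approx 0.01$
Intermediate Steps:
$X{\left(h \right)} = h$ ($X{\left(h \right)} = h + 0 = h$)
$w^{2}{\left(\frac{1}{10 + X{\left(0 \right)}} \right)} = \left(\frac{1}{10 + 0}\right)^{2} = \left(\frac{1}{10}\right)^{2} = \frac{1}{100}$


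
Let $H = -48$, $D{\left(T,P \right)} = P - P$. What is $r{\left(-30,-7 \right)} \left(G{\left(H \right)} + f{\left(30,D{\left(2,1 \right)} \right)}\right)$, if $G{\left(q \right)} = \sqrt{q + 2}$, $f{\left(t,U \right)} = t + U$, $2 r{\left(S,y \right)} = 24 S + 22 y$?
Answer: $-13110 - 437 i \sqrt{46} \approx -13110.0 - 2963.9 i$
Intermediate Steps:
$r{\left(S,y \right)} = 11 y + 12 S$ ($r{\left(S,y \right)} = \frac{24 S + 22 y}{2} = \frac{22 y + 24 S}{2} = 11 y + 12 S$)
$D{\left(T,P \right)} = 0$
$f{\left(t,U \right)} = U + t$
$G{\left(q \right)} = \sqrt{2 + q}$
$r{\left(-30,-7 \right)} \left(G{\left(H \right)} + f{\left(30,D{\left(2,1 \right)} \right)}\right) = \left(11 \left(-7\right) + 12 \left(-30\right)\right) \left(\sqrt{2 - 48} + \left(0 + 30\right)\right) = \left(-77 - 360\right) \left(\sqrt{-46} + 30\right) = - 437 \left(i \sqrt{46} + 30\right) = - 437 \left(30 + i \sqrt{46}\right) = -13110 - 437 i \sqrt{46}$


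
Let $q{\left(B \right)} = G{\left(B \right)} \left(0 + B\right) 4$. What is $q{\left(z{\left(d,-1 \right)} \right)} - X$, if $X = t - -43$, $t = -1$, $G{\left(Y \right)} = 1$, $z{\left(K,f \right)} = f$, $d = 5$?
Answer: $-46$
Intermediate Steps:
$q{\left(B \right)} = 4 B$ ($q{\left(B \right)} = 1 \left(0 + B\right) 4 = 1 B 4 = 1 \cdot 4 B = 4 B$)
$X = 42$ ($X = -1 - -43 = -1 + 43 = 42$)
$q{\left(z{\left(d,-1 \right)} \right)} - X = 4 \left(-1\right) - 42 = -4 - 42 = -46$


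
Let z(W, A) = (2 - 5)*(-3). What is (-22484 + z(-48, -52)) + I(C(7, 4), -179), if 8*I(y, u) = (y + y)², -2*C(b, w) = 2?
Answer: -44949/2 ≈ -22475.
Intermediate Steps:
C(b, w) = -1 (C(b, w) = -½*2 = -1)
I(y, u) = y²/2 (I(y, u) = (y + y)²/8 = (2*y)²/8 = (4*y²)/8 = y²/2)
z(W, A) = 9 (z(W, A) = -3*(-3) = 9)
(-22484 + z(-48, -52)) + I(C(7, 4), -179) = (-22484 + 9) + (½)*(-1)² = -22475 + (½)*1 = -22475 + ½ = -44949/2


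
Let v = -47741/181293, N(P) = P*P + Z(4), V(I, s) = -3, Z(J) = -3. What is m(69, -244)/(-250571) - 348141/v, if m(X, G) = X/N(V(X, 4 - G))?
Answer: 31629841086451403/23925020222 ≈ 1.3220e+6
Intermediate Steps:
N(P) = -3 + P² (N(P) = P*P - 3 = P² - 3 = -3 + P²)
m(X, G) = X/6 (m(X, G) = X/(-3 + (-3)²) = X/(-3 + 9) = X/6)
v = -47741/181293 (v = -47741*1/181293 = -47741/181293 ≈ -0.26334)
m(69, -244)/(-250571) - 348141/v = ((⅙)*69)/(-250571) - 348141/(-47741/181293) = (23/2)*(-1/250571) - 348141*(-181293/47741) = -23/501142 + 63115526313/47741 = 31629841086451403/23925020222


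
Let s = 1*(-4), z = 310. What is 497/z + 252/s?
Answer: -19033/310 ≈ -61.397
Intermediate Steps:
s = -4
497/z + 252/s = 497/310 + 252/(-4) = 497*(1/310) + 252*(-¼) = 497/310 - 63 = -19033/310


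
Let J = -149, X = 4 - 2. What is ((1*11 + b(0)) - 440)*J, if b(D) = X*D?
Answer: 63921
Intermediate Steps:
X = 2
b(D) = 2*D
((1*11 + b(0)) - 440)*J = ((1*11 + 2*0) - 440)*(-149) = ((11 + 0) - 440)*(-149) = (11 - 440)*(-149) = -429*(-149) = 63921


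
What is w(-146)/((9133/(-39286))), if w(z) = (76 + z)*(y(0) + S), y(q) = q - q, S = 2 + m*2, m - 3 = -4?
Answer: 0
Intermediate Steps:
m = -1 (m = 3 - 4 = -1)
S = 0 (S = 2 - 1*2 = 2 - 2 = 0)
y(q) = 0
w(z) = 0 (w(z) = (76 + z)*(0 + 0) = (76 + z)*0 = 0)
w(-146)/((9133/(-39286))) = 0/((9133/(-39286))) = 0/((9133*(-1/39286))) = 0/(-9133/39286) = 0*(-39286/9133) = 0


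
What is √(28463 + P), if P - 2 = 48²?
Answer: √30769 ≈ 175.41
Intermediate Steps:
P = 2306 (P = 2 + 48² = 2 + 2304 = 2306)
√(28463 + P) = √(28463 + 2306) = √30769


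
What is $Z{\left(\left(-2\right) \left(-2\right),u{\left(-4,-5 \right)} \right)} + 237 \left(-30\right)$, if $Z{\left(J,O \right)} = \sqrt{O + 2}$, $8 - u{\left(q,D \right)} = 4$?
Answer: $-7110 + \sqrt{6} \approx -7107.5$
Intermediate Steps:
$u{\left(q,D \right)} = 4$ ($u{\left(q,D \right)} = 8 - 4 = 4$)
$Z{\left(J,O \right)} = \sqrt{2 + O}$
$Z{\left(\left(-2\right) \left(-2\right),u{\left(-4,-5 \right)} \right)} + 237 \left(-30\right) = \sqrt{2 + 4} + 237 \left(-30\right) = \sqrt{6} - 7110 = -7110 + \sqrt{6}$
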